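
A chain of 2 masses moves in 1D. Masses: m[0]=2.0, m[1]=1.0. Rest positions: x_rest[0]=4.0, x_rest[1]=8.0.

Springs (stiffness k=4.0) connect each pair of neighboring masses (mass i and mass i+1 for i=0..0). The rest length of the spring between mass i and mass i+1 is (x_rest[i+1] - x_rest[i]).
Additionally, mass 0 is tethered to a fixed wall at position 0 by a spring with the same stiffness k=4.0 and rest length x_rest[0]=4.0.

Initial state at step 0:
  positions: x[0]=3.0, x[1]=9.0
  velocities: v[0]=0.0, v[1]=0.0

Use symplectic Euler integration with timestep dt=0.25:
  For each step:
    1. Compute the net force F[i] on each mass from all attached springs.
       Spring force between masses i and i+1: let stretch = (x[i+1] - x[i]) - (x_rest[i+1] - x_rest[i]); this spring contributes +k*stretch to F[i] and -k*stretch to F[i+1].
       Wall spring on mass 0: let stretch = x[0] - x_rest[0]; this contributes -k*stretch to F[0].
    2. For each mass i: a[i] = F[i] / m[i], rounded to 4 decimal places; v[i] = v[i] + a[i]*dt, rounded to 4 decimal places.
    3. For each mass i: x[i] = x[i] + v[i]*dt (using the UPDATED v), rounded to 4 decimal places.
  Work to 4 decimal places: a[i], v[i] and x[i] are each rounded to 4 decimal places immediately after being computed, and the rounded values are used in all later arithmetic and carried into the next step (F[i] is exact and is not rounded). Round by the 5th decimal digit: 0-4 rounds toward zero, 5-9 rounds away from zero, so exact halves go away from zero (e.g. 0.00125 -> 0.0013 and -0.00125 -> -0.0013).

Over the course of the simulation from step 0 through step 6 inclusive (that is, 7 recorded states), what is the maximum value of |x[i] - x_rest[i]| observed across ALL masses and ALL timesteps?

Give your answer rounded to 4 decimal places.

Answer: 1.3349

Derivation:
Step 0: x=[3.0000 9.0000] v=[0.0000 0.0000]
Step 1: x=[3.3750 8.5000] v=[1.5000 -2.0000]
Step 2: x=[3.9688 7.7188] v=[2.3750 -3.1250]
Step 3: x=[4.5352 7.0001] v=[2.2656 -2.8750]
Step 4: x=[4.8428 6.6651] v=[1.2305 -1.3399]
Step 5: x=[4.7729 6.8746] v=[-0.2798 0.8378]
Step 6: x=[4.3691 7.5586] v=[-1.6154 2.7361]
Max displacement = 1.3349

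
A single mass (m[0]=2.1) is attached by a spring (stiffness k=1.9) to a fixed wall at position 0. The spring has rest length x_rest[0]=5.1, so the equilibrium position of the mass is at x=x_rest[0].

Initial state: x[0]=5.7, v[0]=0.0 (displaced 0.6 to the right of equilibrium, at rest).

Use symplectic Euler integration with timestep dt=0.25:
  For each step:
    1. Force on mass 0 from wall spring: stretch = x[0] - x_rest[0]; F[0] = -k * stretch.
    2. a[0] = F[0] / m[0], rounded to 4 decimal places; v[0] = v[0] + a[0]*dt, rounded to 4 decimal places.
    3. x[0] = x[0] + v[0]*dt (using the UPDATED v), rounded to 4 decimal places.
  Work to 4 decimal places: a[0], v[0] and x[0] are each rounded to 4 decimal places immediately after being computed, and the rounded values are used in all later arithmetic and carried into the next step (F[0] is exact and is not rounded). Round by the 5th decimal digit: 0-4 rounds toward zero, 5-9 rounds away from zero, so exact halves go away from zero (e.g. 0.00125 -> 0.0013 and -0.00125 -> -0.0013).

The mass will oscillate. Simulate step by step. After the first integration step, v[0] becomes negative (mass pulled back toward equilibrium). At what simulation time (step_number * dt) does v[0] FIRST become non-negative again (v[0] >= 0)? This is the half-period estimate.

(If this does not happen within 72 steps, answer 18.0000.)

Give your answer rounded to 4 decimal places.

Step 0: x=[5.7000] v=[0.0000]
Step 1: x=[5.6661] v=[-0.1357]
Step 2: x=[5.6002] v=[-0.2638]
Step 3: x=[5.5060] v=[-0.3770]
Step 4: x=[5.3888] v=[-0.4688]
Step 5: x=[5.2553] v=[-0.5341]
Step 6: x=[5.1130] v=[-0.5692]
Step 7: x=[4.9700] v=[-0.5722]
Step 8: x=[4.8343] v=[-0.5428]
Step 9: x=[4.7136] v=[-0.4827]
Step 10: x=[4.6148] v=[-0.3953]
Step 11: x=[4.5434] v=[-0.2856]
Step 12: x=[4.5035] v=[-0.1597]
Step 13: x=[4.4973] v=[-0.0248]
Step 14: x=[4.5252] v=[0.1115]
First v>=0 after going negative at step 14, time=3.5000

Answer: 3.5000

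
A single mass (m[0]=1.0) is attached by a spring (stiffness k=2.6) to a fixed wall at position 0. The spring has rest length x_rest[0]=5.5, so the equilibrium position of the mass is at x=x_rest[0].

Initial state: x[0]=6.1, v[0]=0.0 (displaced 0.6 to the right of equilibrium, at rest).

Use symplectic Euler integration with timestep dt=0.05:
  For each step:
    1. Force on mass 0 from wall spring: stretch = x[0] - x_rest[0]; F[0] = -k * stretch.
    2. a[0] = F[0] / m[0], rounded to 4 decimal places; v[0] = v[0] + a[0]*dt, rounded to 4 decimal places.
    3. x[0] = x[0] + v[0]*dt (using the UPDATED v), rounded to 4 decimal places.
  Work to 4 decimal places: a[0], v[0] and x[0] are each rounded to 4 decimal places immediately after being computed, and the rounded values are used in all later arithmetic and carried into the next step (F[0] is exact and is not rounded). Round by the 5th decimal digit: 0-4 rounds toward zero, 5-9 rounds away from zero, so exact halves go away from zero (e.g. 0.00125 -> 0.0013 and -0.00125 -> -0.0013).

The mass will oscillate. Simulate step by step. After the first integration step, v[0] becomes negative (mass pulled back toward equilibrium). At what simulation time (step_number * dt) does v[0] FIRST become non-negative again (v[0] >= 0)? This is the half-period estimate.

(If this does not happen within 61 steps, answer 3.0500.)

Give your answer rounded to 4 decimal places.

Step 0: x=[6.1000] v=[0.0000]
Step 1: x=[6.0961] v=[-0.0780]
Step 2: x=[6.0883] v=[-0.1555]
Step 3: x=[6.0767] v=[-0.2320]
Step 4: x=[6.0614] v=[-0.3070]
Step 5: x=[6.0424] v=[-0.3800]
Step 6: x=[6.0199] v=[-0.4505]
Step 7: x=[5.9940] v=[-0.5181]
Step 8: x=[5.9649] v=[-0.5823]
Step 9: x=[5.9328] v=[-0.6427]
Step 10: x=[5.8979] v=[-0.6990]
Step 11: x=[5.8604] v=[-0.7507]
Step 12: x=[5.8205] v=[-0.7976]
Step 13: x=[5.7785] v=[-0.8393]
Step 14: x=[5.7347] v=[-0.8755]
Step 15: x=[5.6894] v=[-0.9060]
Step 16: x=[5.6429] v=[-0.9306]
Step 17: x=[5.5954] v=[-0.9492]
Step 18: x=[5.5473] v=[-0.9616]
Step 19: x=[5.4989] v=[-0.9678]
Step 20: x=[5.4505] v=[-0.9677]
Step 21: x=[5.4024] v=[-0.9613]
Step 22: x=[5.3550] v=[-0.9486]
Step 23: x=[5.3085] v=[-0.9298]
Step 24: x=[5.2633] v=[-0.9049]
Step 25: x=[5.2196] v=[-0.8741]
Step 26: x=[5.1777] v=[-0.8377]
Step 27: x=[5.1379] v=[-0.7958]
Step 28: x=[5.1005] v=[-0.7487]
Step 29: x=[5.0657] v=[-0.6968]
Step 30: x=[5.0337] v=[-0.6403]
Step 31: x=[5.0047] v=[-0.5797]
Step 32: x=[4.9789] v=[-0.5153]
Step 33: x=[4.9565] v=[-0.4476]
Step 34: x=[4.9377] v=[-0.3769]
Step 35: x=[4.9225] v=[-0.3038]
Step 36: x=[4.9111] v=[-0.2287]
Step 37: x=[4.9035] v=[-0.1521]
Step 38: x=[4.8998] v=[-0.0746]
Step 39: x=[4.9000] v=[0.0034]
First v>=0 after going negative at step 39, time=1.9500

Answer: 1.9500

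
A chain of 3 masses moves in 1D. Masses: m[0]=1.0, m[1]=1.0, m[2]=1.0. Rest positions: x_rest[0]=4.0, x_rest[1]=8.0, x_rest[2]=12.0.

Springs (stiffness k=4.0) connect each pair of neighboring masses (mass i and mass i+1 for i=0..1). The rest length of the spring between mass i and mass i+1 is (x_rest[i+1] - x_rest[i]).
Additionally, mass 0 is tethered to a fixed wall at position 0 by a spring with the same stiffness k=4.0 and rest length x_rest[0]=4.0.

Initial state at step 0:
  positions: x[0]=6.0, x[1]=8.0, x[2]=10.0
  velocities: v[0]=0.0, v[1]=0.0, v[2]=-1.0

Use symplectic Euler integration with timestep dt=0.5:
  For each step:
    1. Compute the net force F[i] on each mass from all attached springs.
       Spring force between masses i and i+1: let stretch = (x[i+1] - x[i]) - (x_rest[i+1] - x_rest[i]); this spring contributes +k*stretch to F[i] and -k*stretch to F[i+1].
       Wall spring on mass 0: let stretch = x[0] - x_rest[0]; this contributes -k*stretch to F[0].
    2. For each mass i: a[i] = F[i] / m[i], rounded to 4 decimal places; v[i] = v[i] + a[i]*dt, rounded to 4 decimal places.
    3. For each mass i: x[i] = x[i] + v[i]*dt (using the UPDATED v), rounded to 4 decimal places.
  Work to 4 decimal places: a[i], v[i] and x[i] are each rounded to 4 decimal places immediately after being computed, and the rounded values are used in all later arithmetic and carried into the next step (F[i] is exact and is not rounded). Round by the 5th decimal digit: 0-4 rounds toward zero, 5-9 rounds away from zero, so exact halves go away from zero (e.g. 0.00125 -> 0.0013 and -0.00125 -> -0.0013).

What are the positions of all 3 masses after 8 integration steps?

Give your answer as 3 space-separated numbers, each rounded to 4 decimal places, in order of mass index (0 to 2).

Answer: 6.0000 8.0000 12.5000

Derivation:
Step 0: x=[6.0000 8.0000 10.0000] v=[0.0000 0.0000 -1.0000]
Step 1: x=[2.0000 8.0000 11.5000] v=[-8.0000 0.0000 3.0000]
Step 2: x=[2.0000 5.5000 13.5000] v=[0.0000 -5.0000 4.0000]
Step 3: x=[3.5000 7.5000 11.5000] v=[3.0000 4.0000 -4.0000]
Step 4: x=[5.5000 9.5000 9.5000] v=[4.0000 4.0000 -4.0000]
Step 5: x=[6.0000 7.5000 11.5000] v=[1.0000 -4.0000 4.0000]
Step 6: x=[2.0000 8.0000 13.5000] v=[-8.0000 1.0000 4.0000]
Step 7: x=[2.0000 8.0000 14.0000] v=[0.0000 0.0000 1.0000]
Step 8: x=[6.0000 8.0000 12.5000] v=[8.0000 0.0000 -3.0000]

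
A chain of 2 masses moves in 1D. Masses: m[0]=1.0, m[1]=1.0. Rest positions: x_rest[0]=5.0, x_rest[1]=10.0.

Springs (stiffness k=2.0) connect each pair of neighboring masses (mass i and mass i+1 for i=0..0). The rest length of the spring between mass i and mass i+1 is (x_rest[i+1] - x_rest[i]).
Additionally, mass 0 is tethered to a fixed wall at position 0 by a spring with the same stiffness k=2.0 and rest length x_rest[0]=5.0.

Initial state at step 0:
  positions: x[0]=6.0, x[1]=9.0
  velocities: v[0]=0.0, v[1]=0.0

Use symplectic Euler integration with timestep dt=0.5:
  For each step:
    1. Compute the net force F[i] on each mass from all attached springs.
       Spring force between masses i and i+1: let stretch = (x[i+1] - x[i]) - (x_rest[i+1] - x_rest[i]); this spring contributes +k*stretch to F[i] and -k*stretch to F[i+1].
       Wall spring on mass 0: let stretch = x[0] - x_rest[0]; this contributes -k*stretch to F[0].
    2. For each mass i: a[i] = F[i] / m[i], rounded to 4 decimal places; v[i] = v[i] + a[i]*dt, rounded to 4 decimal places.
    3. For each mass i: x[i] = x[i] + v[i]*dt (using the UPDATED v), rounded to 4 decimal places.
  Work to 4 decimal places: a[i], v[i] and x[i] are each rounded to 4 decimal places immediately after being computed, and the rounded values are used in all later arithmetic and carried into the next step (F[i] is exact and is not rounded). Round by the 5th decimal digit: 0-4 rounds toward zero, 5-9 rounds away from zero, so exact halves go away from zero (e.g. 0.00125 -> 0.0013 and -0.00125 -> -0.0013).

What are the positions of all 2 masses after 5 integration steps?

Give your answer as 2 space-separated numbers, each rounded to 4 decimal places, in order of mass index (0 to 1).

Answer: 6.4375 9.4063

Derivation:
Step 0: x=[6.0000 9.0000] v=[0.0000 0.0000]
Step 1: x=[4.5000 10.0000] v=[-3.0000 2.0000]
Step 2: x=[3.5000 10.7500] v=[-2.0000 1.5000]
Step 3: x=[4.3750 10.3750] v=[1.7500 -0.7500]
Step 4: x=[6.0625 9.5000] v=[3.3750 -1.7500]
Step 5: x=[6.4375 9.4063] v=[0.7500 -0.1875]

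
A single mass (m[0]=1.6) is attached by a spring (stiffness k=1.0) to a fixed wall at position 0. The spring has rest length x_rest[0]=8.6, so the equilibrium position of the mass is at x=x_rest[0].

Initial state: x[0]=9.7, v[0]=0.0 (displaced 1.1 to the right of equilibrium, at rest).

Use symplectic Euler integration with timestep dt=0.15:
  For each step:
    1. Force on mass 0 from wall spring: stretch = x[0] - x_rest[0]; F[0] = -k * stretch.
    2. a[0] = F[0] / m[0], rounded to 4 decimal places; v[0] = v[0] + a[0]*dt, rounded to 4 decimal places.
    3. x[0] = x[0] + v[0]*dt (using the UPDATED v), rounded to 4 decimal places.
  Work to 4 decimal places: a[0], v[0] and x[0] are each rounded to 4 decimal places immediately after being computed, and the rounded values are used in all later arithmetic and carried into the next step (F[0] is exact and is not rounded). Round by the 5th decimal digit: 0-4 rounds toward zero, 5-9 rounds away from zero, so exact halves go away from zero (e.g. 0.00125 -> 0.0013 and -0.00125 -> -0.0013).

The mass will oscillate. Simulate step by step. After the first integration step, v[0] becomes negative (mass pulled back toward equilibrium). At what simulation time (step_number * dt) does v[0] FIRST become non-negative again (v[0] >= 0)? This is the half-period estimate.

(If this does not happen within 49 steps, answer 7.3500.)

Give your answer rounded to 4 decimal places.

Answer: 4.0500

Derivation:
Step 0: x=[9.7000] v=[0.0000]
Step 1: x=[9.6845] v=[-0.1031]
Step 2: x=[9.6538] v=[-0.2048]
Step 3: x=[9.6083] v=[-0.3036]
Step 4: x=[9.5486] v=[-0.3981]
Step 5: x=[9.4756] v=[-0.4870]
Step 6: x=[9.3902] v=[-0.5691]
Step 7: x=[9.2937] v=[-0.6432]
Step 8: x=[9.1875] v=[-0.7082]
Step 9: x=[9.0730] v=[-0.7633]
Step 10: x=[8.9519] v=[-0.8076]
Step 11: x=[8.8258] v=[-0.8406]
Step 12: x=[8.6965] v=[-0.8618]
Step 13: x=[8.5659] v=[-0.8708]
Step 14: x=[8.4358] v=[-0.8676]
Step 15: x=[8.3080] v=[-0.8522]
Step 16: x=[8.1843] v=[-0.8248]
Step 17: x=[8.0664] v=[-0.7858]
Step 18: x=[7.9560] v=[-0.7358]
Step 19: x=[7.8547] v=[-0.6754]
Step 20: x=[7.7639] v=[-0.6055]
Step 21: x=[7.6848] v=[-0.5271]
Step 22: x=[7.6186] v=[-0.4413]
Step 23: x=[7.5662] v=[-0.3493]
Step 24: x=[7.5283] v=[-0.2524]
Step 25: x=[7.5055] v=[-0.1519]
Step 26: x=[7.4981] v=[-0.0493]
Step 27: x=[7.5062] v=[0.0540]
First v>=0 after going negative at step 27, time=4.0500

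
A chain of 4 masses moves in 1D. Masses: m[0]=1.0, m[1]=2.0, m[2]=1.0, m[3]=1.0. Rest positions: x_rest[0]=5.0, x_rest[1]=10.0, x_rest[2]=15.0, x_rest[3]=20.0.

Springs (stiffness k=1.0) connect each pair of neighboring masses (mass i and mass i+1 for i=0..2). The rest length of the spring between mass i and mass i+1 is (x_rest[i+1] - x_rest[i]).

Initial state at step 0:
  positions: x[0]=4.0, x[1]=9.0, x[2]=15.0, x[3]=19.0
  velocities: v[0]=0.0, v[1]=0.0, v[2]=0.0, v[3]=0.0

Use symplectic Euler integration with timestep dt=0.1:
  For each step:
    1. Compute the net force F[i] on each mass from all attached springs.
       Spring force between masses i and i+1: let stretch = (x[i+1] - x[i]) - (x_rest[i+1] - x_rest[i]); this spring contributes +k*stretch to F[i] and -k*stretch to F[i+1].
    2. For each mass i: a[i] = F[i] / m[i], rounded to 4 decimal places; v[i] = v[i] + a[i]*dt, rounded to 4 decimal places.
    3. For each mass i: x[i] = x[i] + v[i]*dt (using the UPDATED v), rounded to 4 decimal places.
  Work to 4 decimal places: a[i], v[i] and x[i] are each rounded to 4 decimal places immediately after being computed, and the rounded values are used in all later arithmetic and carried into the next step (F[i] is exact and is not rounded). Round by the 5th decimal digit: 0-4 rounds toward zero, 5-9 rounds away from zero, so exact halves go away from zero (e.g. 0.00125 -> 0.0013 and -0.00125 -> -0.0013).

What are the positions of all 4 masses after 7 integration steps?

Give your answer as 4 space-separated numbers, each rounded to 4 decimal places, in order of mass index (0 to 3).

Step 0: x=[4.0000 9.0000 15.0000 19.0000] v=[0.0000 0.0000 0.0000 0.0000]
Step 1: x=[4.0000 9.0050 14.9800 19.0100] v=[0.0000 0.0500 -0.2000 0.1000]
Step 2: x=[4.0001 9.0149 14.9406 19.0297] v=[0.0005 0.0985 -0.3945 0.1970]
Step 3: x=[4.0003 9.0293 14.8828 19.0585] v=[0.0020 0.1441 -0.5782 0.2881]
Step 4: x=[4.0008 9.0478 14.8082 19.0956] v=[0.0049 0.1853 -0.7460 0.3705]
Step 5: x=[4.0018 9.0699 14.7189 19.1398] v=[0.0096 0.2210 -0.8933 0.4418]
Step 6: x=[4.0034 9.0949 14.6173 19.1898] v=[0.0164 0.2501 -1.0161 0.4997]
Step 7: x=[4.0060 9.1221 14.5062 19.2441] v=[0.0256 0.2717 -1.1111 0.5425]

Answer: 4.0060 9.1221 14.5062 19.2441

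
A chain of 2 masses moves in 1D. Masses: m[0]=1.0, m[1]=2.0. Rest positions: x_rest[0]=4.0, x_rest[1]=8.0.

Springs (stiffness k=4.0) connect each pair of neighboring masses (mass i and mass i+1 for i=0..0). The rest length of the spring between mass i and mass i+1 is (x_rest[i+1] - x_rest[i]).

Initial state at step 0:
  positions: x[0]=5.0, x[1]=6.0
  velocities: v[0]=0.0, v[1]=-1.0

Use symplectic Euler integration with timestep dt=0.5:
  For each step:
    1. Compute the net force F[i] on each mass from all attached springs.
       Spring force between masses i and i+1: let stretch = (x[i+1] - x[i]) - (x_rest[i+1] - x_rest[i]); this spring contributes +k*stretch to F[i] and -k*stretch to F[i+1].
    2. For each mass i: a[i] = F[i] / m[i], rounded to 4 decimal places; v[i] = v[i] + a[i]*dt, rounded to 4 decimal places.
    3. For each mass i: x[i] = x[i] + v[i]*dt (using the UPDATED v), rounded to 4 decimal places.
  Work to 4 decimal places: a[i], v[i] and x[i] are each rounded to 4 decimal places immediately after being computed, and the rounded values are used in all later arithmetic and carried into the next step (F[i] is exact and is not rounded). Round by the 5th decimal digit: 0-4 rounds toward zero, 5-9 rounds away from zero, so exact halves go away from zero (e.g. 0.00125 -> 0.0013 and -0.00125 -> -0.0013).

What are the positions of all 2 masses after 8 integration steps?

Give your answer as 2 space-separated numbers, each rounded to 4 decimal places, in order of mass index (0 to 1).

Step 0: x=[5.0000 6.0000] v=[0.0000 -1.0000]
Step 1: x=[2.0000 7.0000] v=[-6.0000 2.0000]
Step 2: x=[0.0000 7.5000] v=[-4.0000 1.0000]
Step 3: x=[1.5000 6.2500] v=[3.0000 -2.5000]
Step 4: x=[3.7500 4.6250] v=[4.5000 -3.2500]
Step 5: x=[2.8750 4.5625] v=[-1.7500 -0.1250]
Step 6: x=[-0.3125 5.6563] v=[-6.3750 2.1875]
Step 7: x=[-1.5312 5.7657] v=[-2.4374 0.2187]
Step 8: x=[0.5470 4.2266] v=[4.1564 -3.0782]

Answer: 0.5470 4.2266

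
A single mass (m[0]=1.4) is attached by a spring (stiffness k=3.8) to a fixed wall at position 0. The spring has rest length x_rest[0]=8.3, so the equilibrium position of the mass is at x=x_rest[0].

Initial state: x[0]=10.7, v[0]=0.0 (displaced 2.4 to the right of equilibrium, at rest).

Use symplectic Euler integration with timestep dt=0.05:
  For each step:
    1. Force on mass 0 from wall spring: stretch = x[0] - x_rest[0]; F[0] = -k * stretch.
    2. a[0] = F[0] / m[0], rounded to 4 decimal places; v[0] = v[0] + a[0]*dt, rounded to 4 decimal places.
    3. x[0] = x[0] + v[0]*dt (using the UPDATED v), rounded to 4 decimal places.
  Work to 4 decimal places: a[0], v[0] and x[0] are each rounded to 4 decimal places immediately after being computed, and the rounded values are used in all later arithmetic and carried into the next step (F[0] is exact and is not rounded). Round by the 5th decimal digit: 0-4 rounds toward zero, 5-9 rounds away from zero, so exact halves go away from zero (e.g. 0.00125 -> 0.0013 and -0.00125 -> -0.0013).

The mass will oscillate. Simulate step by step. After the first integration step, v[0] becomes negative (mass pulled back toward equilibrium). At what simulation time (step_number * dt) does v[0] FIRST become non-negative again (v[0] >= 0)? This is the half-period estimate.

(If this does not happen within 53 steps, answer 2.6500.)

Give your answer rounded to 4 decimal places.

Step 0: x=[10.7000] v=[0.0000]
Step 1: x=[10.6837] v=[-0.3257]
Step 2: x=[10.6512] v=[-0.6492]
Step 3: x=[10.6028] v=[-0.9683]
Step 4: x=[10.5388] v=[-1.2808]
Step 5: x=[10.4596] v=[-1.5846]
Step 6: x=[10.3657] v=[-1.8777]
Step 7: x=[10.2578] v=[-2.1580]
Step 8: x=[10.1366] v=[-2.4237]
Step 9: x=[10.0030] v=[-2.6730]
Step 10: x=[9.8578] v=[-2.9041]
Step 11: x=[9.7020] v=[-3.1155]
Step 12: x=[9.5367] v=[-3.3058]
Step 13: x=[9.3630] v=[-3.4736]
Step 14: x=[9.1821] v=[-3.6179]
Step 15: x=[8.9952] v=[-3.7376]
Step 16: x=[8.8036] v=[-3.8320]
Step 17: x=[8.6086] v=[-3.9003]
Step 18: x=[8.4115] v=[-3.9422]
Step 19: x=[8.2136] v=[-3.9573]
Step 20: x=[8.0163] v=[-3.9456]
Step 21: x=[7.8209] v=[-3.9071]
Step 22: x=[7.6288] v=[-3.8421]
Step 23: x=[7.4413] v=[-3.7510]
Step 24: x=[7.2596] v=[-3.6345]
Step 25: x=[7.0849] v=[-3.4933]
Step 26: x=[6.9185] v=[-3.3284]
Step 27: x=[6.7615] v=[-3.1409]
Step 28: x=[6.6149] v=[-2.9321]
Step 29: x=[6.4797] v=[-2.7034]
Step 30: x=[6.3569] v=[-2.4564]
Step 31: x=[6.2473] v=[-2.1927]
Step 32: x=[6.1516] v=[-1.9141]
Step 33: x=[6.0705] v=[-1.6225]
Step 34: x=[6.0045] v=[-1.3199]
Step 35: x=[5.9541] v=[-1.0084]
Step 36: x=[5.9196] v=[-0.6900]
Step 37: x=[5.9013] v=[-0.3669]
Step 38: x=[5.8992] v=[-0.0414]
Step 39: x=[5.9134] v=[0.2844]
First v>=0 after going negative at step 39, time=1.9500

Answer: 1.9500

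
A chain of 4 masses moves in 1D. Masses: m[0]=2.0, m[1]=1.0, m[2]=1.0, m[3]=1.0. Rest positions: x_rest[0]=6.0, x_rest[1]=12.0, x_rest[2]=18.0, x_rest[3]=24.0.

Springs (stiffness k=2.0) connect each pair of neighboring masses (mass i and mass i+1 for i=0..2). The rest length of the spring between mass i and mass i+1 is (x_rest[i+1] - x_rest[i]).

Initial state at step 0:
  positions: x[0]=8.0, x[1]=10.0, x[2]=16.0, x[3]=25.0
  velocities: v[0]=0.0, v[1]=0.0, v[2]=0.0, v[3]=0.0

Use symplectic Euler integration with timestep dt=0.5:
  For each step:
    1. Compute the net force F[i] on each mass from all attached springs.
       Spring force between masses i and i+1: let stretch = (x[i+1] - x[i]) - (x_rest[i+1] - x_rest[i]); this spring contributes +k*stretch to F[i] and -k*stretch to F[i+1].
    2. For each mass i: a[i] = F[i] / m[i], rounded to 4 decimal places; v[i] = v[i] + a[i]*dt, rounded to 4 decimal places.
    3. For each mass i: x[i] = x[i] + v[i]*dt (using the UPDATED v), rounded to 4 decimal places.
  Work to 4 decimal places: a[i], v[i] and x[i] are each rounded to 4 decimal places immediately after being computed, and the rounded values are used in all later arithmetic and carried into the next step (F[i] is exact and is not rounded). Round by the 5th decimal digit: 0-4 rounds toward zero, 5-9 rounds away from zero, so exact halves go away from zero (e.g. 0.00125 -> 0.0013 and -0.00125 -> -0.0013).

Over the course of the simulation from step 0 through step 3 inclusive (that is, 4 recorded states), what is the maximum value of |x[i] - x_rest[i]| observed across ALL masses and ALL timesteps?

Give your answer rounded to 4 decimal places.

Answer: 2.7500

Derivation:
Step 0: x=[8.0000 10.0000 16.0000 25.0000] v=[0.0000 0.0000 0.0000 0.0000]
Step 1: x=[7.0000 12.0000 17.5000 23.5000] v=[-2.0000 4.0000 3.0000 -3.0000]
Step 2: x=[5.7500 14.2500 19.2500 22.0000] v=[-2.5000 4.5000 3.5000 -3.0000]
Step 3: x=[5.1250 14.7500 19.8750 22.1250] v=[-1.2500 1.0000 1.2500 0.2500]
Max displacement = 2.7500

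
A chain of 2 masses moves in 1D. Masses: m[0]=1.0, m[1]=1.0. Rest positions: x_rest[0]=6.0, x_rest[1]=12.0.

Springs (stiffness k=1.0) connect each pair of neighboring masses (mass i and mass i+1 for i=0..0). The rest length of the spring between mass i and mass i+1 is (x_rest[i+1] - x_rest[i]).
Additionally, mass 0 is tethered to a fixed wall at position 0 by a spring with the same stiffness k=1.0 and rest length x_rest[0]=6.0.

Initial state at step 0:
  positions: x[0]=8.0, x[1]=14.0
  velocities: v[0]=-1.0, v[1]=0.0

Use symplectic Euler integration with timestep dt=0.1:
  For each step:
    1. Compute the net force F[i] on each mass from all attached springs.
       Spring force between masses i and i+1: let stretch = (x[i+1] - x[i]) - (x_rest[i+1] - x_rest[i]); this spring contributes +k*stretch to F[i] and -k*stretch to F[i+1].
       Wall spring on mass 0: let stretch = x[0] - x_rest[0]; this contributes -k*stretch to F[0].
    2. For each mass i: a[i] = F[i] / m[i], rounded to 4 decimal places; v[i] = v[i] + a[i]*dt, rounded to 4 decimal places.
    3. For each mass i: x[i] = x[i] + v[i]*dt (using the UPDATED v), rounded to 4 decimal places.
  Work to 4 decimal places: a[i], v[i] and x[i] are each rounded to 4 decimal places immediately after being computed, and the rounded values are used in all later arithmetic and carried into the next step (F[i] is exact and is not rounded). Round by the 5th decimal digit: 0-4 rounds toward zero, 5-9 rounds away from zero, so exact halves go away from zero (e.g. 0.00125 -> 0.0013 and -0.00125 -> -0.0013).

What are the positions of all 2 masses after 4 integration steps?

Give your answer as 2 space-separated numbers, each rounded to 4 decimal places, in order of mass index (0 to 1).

Step 0: x=[8.0000 14.0000] v=[-1.0000 0.0000]
Step 1: x=[7.8800 14.0000] v=[-1.2000 0.0000]
Step 2: x=[7.7424 13.9988] v=[-1.3760 -0.0120]
Step 3: x=[7.5899 13.9950] v=[-1.5246 -0.0376]
Step 4: x=[7.4256 13.9872] v=[-1.6431 -0.0781]

Answer: 7.4256 13.9872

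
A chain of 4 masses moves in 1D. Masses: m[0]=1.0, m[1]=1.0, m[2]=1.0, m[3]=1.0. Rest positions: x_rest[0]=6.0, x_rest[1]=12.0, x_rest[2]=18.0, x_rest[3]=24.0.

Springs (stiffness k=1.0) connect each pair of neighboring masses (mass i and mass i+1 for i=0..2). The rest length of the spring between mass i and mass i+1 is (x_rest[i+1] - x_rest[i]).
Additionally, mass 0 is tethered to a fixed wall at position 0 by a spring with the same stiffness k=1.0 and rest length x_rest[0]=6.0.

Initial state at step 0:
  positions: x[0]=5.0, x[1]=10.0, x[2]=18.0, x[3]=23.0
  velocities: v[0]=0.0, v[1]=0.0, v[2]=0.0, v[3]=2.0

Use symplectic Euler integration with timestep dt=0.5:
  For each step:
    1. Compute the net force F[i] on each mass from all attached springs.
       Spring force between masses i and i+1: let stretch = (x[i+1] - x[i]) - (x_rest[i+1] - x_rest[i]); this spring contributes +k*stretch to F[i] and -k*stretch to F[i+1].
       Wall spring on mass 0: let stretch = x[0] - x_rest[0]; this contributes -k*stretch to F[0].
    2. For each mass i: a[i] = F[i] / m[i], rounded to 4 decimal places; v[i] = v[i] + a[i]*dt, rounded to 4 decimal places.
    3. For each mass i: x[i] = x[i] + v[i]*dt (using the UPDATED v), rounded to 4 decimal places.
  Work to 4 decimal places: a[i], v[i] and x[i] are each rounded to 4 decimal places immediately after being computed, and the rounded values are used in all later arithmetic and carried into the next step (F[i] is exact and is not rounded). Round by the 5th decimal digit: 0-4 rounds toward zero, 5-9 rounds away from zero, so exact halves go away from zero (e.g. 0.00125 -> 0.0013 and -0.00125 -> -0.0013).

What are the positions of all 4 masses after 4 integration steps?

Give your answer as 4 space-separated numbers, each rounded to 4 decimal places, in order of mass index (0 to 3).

Answer: 6.4259 12.3204 18.2149 25.2696

Derivation:
Step 0: x=[5.0000 10.0000 18.0000 23.0000] v=[0.0000 0.0000 0.0000 2.0000]
Step 1: x=[5.0000 10.7500 17.2500 24.2500] v=[0.0000 1.5000 -1.5000 2.5000]
Step 2: x=[5.1875 11.6875 16.6250 25.2500] v=[0.3750 1.8750 -1.2500 2.0000]
Step 3: x=[5.7032 12.2344 16.9219 25.5938] v=[1.0313 1.0938 0.5938 0.6875]
Step 4: x=[6.4259 12.3204 18.2149 25.2696] v=[1.4453 0.1720 2.5860 -0.6485]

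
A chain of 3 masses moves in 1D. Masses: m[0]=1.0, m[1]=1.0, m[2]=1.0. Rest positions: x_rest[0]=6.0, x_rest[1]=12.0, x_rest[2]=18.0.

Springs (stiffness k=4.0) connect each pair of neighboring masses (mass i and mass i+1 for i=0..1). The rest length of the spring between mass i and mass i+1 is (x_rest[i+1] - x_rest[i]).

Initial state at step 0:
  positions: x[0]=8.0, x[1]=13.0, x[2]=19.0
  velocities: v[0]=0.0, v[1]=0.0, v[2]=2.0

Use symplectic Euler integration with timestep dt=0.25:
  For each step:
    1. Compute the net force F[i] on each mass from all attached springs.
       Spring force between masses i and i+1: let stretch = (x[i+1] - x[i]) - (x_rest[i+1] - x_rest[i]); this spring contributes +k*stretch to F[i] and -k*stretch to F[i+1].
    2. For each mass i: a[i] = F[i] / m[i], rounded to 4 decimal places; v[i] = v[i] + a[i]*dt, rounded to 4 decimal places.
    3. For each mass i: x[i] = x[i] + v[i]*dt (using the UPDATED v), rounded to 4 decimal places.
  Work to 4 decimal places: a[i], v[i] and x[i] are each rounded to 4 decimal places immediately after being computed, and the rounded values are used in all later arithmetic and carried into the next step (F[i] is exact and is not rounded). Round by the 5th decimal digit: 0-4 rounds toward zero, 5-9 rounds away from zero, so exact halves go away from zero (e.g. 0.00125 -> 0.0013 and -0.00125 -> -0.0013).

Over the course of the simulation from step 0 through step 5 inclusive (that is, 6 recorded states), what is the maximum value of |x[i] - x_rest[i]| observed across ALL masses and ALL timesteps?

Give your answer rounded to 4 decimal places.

Step 0: x=[8.0000 13.0000 19.0000] v=[0.0000 0.0000 2.0000]
Step 1: x=[7.7500 13.2500 19.5000] v=[-1.0000 1.0000 2.0000]
Step 2: x=[7.3750 13.6875 19.9375] v=[-1.5000 1.7500 1.7500]
Step 3: x=[7.0781 14.1094 20.3125] v=[-1.1875 1.6875 1.5000]
Step 4: x=[7.0391 14.3242 20.6367] v=[-0.1562 0.8593 1.2969]
Step 5: x=[7.3213 14.2959 20.8828] v=[1.1289 -0.1133 0.9844]
Max displacement = 2.8828

Answer: 2.8828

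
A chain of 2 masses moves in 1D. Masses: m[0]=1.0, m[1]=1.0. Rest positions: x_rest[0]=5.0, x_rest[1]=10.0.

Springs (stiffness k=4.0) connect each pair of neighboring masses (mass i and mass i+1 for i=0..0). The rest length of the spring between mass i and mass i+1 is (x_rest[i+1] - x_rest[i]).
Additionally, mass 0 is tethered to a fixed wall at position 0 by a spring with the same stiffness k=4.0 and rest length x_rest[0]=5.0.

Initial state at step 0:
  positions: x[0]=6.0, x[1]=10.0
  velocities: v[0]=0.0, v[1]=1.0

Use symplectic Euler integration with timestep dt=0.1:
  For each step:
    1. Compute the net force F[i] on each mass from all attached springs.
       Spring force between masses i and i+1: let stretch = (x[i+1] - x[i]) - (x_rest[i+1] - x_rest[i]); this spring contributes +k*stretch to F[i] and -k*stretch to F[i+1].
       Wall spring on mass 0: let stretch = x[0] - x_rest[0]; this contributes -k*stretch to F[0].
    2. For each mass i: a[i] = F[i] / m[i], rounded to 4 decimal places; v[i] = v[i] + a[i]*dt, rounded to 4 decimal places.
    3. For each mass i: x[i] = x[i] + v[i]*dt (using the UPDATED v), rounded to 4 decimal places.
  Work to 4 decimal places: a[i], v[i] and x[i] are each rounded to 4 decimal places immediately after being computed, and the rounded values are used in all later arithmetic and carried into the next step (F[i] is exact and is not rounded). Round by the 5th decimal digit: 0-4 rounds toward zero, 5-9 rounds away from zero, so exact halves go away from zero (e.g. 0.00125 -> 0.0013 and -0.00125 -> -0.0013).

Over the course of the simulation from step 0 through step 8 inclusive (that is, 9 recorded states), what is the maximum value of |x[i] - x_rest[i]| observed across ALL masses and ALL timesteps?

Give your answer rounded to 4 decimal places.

Step 0: x=[6.0000 10.0000] v=[0.0000 1.0000]
Step 1: x=[5.9200 10.1400] v=[-0.8000 1.4000]
Step 2: x=[5.7720 10.3112] v=[-1.4800 1.7120]
Step 3: x=[5.5747 10.5008] v=[-1.9731 1.8963]
Step 4: x=[5.3515 10.6934] v=[-2.2325 1.9259]
Step 5: x=[5.1279 10.8723] v=[-2.2363 1.7891]
Step 6: x=[4.9289 11.0214] v=[-1.9897 1.4913]
Step 7: x=[4.7765 11.1268] v=[-1.5243 1.0543]
Step 8: x=[4.6870 11.1782] v=[-0.8948 0.5142]
Max displacement = 1.1782

Answer: 1.1782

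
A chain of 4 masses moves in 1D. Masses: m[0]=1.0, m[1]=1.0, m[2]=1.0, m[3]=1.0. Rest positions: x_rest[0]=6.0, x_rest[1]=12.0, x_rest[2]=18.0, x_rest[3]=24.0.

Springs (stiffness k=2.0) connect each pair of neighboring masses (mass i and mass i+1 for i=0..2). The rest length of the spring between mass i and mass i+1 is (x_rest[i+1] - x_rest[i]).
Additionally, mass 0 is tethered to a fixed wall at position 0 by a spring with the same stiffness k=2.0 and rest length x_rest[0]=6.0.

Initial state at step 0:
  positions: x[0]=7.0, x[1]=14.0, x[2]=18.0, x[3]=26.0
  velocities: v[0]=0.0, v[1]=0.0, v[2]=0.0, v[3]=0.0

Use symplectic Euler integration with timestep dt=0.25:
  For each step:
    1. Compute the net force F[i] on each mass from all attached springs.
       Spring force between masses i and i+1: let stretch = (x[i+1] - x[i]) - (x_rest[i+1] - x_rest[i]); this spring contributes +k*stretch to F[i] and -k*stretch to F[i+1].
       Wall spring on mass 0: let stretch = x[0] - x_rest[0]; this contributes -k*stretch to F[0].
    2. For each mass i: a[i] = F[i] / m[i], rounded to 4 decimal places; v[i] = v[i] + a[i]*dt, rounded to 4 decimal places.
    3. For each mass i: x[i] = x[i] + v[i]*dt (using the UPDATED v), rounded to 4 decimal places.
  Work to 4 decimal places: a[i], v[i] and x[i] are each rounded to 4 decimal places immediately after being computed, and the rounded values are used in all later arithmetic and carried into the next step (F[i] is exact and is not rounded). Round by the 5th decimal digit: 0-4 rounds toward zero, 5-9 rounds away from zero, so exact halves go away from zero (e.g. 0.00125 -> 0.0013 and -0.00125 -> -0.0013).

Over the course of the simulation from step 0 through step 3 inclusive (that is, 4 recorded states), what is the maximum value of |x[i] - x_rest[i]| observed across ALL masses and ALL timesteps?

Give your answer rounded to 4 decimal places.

Step 0: x=[7.0000 14.0000 18.0000 26.0000] v=[0.0000 0.0000 0.0000 0.0000]
Step 1: x=[7.0000 13.6250 18.5000 25.7500] v=[0.0000 -1.5000 2.0000 -1.0000]
Step 2: x=[6.9531 13.0313 19.2969 25.3438] v=[-0.1875 -2.3750 3.1875 -1.6250]
Step 3: x=[6.7969 12.4610 20.0665 24.9317] v=[-0.6250 -2.2813 3.0782 -1.6485]
Max displacement = 2.0665

Answer: 2.0665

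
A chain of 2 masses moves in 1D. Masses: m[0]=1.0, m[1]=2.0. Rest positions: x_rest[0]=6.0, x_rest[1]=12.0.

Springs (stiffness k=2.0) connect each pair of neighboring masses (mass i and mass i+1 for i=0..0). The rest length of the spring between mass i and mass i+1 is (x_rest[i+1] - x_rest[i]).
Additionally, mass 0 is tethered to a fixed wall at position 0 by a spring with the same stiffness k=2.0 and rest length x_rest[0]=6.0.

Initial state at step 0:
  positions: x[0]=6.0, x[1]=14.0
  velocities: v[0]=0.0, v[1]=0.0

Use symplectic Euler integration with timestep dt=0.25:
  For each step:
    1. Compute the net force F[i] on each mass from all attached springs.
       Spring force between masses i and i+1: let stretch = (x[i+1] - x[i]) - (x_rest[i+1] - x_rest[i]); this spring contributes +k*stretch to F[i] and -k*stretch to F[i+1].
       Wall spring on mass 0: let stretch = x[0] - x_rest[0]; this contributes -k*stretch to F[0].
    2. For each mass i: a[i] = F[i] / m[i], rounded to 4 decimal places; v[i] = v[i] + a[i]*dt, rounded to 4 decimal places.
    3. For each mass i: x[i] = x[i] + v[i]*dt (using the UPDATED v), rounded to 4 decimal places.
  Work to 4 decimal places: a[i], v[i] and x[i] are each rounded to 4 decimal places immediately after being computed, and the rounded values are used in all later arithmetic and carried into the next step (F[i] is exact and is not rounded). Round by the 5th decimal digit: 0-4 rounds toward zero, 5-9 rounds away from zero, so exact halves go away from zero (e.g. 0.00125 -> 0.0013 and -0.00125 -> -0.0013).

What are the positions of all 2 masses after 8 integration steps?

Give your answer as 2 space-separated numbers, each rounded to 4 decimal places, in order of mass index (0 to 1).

Step 0: x=[6.0000 14.0000] v=[0.0000 0.0000]
Step 1: x=[6.2500 13.8750] v=[1.0000 -0.5000]
Step 2: x=[6.6719 13.6484] v=[1.6875 -0.9063]
Step 3: x=[7.1319 13.3608] v=[1.8398 -1.1504]
Step 4: x=[7.4790 13.0589] v=[1.3883 -1.2076]
Step 5: x=[7.5887 12.7833] v=[0.4388 -1.1026]
Step 6: x=[7.3991 12.5580] v=[-0.7583 -0.9013]
Step 7: x=[6.9295 12.3853] v=[-1.8784 -0.6910]
Step 8: x=[6.2757 12.2466] v=[-2.6153 -0.5550]

Answer: 6.2757 12.2466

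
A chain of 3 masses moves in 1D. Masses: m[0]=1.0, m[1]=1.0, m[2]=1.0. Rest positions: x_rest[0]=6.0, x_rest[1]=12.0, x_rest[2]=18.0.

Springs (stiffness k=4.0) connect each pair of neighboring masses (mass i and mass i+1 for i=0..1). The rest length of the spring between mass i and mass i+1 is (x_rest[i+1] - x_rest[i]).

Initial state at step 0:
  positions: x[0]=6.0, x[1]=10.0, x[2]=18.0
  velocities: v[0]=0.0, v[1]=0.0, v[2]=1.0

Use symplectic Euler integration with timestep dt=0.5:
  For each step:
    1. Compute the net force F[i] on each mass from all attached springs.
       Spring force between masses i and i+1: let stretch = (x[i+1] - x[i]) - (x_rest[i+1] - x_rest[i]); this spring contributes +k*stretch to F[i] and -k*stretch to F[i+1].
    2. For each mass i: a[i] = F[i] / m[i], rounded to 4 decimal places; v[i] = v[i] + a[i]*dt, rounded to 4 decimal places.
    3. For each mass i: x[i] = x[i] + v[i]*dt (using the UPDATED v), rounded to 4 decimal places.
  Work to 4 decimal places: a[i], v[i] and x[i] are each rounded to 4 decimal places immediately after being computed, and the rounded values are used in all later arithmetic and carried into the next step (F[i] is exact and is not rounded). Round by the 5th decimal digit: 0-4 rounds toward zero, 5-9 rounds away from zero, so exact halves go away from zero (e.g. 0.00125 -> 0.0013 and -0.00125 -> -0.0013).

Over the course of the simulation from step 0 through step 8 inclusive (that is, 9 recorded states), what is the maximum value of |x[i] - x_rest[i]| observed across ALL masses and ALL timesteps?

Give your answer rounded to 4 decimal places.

Step 0: x=[6.0000 10.0000 18.0000] v=[0.0000 0.0000 1.0000]
Step 1: x=[4.0000 14.0000 16.5000] v=[-4.0000 8.0000 -3.0000]
Step 2: x=[6.0000 10.5000 18.5000] v=[4.0000 -7.0000 4.0000]
Step 3: x=[6.5000 10.5000 18.5000] v=[1.0000 0.0000 0.0000]
Step 4: x=[5.0000 14.5000 16.5000] v=[-3.0000 8.0000 -4.0000]
Step 5: x=[7.0000 11.0000 18.5000] v=[4.0000 -7.0000 4.0000]
Step 6: x=[7.0000 11.0000 19.0000] v=[0.0000 0.0000 1.0000]
Step 7: x=[5.0000 15.0000 17.5000] v=[-4.0000 8.0000 -3.0000]
Step 8: x=[7.0000 11.5000 19.5000] v=[4.0000 -7.0000 4.0000]
Max displacement = 3.0000

Answer: 3.0000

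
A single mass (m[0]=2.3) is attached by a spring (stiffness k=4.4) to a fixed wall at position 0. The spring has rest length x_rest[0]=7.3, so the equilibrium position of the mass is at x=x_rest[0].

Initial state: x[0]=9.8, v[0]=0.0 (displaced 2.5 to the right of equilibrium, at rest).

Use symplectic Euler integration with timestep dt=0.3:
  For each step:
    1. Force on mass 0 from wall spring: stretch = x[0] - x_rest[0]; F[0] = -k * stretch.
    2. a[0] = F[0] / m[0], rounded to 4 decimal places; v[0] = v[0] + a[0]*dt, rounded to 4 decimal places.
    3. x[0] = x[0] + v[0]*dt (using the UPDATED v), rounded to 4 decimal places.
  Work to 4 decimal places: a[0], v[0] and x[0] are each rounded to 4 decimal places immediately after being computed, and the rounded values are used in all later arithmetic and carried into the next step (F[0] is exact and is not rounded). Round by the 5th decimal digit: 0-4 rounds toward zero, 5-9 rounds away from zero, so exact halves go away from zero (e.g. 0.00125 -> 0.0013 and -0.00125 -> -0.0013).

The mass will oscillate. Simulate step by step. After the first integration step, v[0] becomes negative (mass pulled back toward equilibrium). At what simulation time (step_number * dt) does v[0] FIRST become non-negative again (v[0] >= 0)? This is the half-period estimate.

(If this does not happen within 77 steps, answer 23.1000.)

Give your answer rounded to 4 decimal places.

Step 0: x=[9.8000] v=[0.0000]
Step 1: x=[9.3696] v=[-1.4348]
Step 2: x=[8.5828] v=[-2.6226]
Step 3: x=[7.5752] v=[-3.3588]
Step 4: x=[6.5202] v=[-3.5168]
Step 5: x=[5.5994] v=[-3.0693]
Step 6: x=[4.9714] v=[-2.0933]
Step 7: x=[4.7443] v=[-0.7569]
Step 8: x=[4.9573] v=[0.7099]
First v>=0 after going negative at step 8, time=2.4000

Answer: 2.4000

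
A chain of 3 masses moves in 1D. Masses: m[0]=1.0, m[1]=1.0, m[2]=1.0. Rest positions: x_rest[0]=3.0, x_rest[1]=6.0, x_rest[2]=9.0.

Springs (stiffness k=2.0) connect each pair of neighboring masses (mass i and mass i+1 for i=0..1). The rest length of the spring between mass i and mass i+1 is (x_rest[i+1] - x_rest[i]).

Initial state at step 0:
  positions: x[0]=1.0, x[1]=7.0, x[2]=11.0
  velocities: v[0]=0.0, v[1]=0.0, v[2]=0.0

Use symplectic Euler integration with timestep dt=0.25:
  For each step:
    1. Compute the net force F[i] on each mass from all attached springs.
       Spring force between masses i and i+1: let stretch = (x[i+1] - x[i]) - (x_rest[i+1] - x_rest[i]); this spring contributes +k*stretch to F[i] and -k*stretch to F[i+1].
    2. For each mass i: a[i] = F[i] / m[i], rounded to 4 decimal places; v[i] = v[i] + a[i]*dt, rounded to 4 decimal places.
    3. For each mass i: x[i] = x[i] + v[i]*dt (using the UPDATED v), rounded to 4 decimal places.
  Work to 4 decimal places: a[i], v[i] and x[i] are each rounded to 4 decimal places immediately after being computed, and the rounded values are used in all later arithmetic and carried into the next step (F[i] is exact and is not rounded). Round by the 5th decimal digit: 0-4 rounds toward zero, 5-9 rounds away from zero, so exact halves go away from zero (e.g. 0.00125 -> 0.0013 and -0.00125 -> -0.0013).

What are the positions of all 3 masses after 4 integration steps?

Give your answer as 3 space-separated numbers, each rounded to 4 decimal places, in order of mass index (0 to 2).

Step 0: x=[1.0000 7.0000 11.0000] v=[0.0000 0.0000 0.0000]
Step 1: x=[1.3750 6.7500 10.8750] v=[1.5000 -1.0000 -0.5000]
Step 2: x=[2.0469 6.3438 10.6094] v=[2.6875 -1.6250 -1.0625]
Step 3: x=[2.8809 5.9336 10.1856] v=[3.3360 -1.6407 -1.6953]
Step 4: x=[3.7215 5.6733 9.6053] v=[3.3624 -1.0411 -2.3213]

Answer: 3.7215 5.6733 9.6053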